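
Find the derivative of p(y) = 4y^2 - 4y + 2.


Apply the power rule term by term:
  d/dy(4y^2) = 8y
  d/dy(-4y) = -4
  d/dy(2) = 0
p'(y) = 8y - 4


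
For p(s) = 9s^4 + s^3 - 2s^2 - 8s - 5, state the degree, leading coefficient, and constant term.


Highest power of s is 4, with coefficient 9. Constant term is -5.
Degree = 4, leading coefficient = 9, constant term = -5


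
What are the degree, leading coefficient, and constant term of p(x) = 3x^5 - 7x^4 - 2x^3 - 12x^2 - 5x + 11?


Highest power of x is 5, with coefficient 3. Constant term is 11.
Degree = 5, leading coefficient = 3, constant term = 11


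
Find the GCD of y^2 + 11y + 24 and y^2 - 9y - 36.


Factor each:
  y^2 + 11y + 24 = (y + 3)(y + 8)
  y^2 - 9y - 36 = (y + 3)(y - 12)
Common monic factor: y + 3


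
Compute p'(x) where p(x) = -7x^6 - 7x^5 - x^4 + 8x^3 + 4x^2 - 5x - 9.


Apply the power rule term by term:
  d/dx(-7x^6) = -42x^5
  d/dx(-7x^5) = -35x^4
  d/dx(-x^4) = -4x^3
  d/dx(8x^3) = 24x^2
  d/dx(4x^2) = 8x
  d/dx(-5x) = -5
  d/dx(-9) = 0
p'(x) = -42x^5 - 35x^4 - 4x^3 + 24x^2 + 8x - 5


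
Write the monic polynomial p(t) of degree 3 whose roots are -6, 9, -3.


p(t) = (t + 6)(t - 9)(t + 3)
Expand: t^3 - 63t - 162


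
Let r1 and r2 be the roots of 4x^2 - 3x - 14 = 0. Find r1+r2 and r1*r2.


For ax^2+bx+c=0: sum = -b/a, product = c/a.
a=4, b=-3, c=-14
Sum = -(-3)/4 = 3/4
Product = (-14)/4 = -7/2


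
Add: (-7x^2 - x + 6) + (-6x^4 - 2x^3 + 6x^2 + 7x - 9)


Align terms by degree and add:
  -7x^2 - x + 6
  -6x^4 - 2x^3 + 6x^2 + 7x - 9
= -6x^4 - 2x^3 - x^2 + 6x - 3


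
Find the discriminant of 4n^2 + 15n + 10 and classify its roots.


D = b^2 - 4ac = (15)^2 - 4(4)(10) = 225 - 160 = 65
Since D > 0: two distinct irrational roots


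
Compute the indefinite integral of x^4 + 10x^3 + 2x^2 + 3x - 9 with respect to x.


Reverse power rule on each term:
  ∫ x^4 dx = (1/5)x^5
  ∫ 10x^3 dx = (5/2)x^4
  ∫ 2x^2 dx = (2/3)x^3
  ∫ 3x dx = (3/2)x^2
  ∫ -9 dx = -9x
F(x) = (1/5)x^5 + (5/2)x^4 + (2/3)x^3 + (3/2)x^2 - 9x + C


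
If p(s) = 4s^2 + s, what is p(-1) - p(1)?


p(-1) = 3
p(1) = 5
p(-1) - p(1) = 3 - 5 = -2


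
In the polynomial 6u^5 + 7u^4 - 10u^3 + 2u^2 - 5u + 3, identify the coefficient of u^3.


Read off the coefficient of u^3: -10


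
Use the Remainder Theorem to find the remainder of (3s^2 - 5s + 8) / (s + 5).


By the Remainder Theorem, the remainder equals p(-5):
  3*(-5)^2 = 75
  -5*(-5)^1 = 25
  constant: 8
Sum: 75 + 25 + 8 = 108


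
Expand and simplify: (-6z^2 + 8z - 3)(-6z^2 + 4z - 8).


Distribute each term of the first polynomial:
  (-6z^2)(-6z^2 + 4z - 8) = 36z^4 - 24z^3 + 48z^2
  (8z)(-6z^2 + 4z - 8) = -48z^3 + 32z^2 - 64z
  (-3)(-6z^2 + 4z - 8) = 18z^2 - 12z + 24
Sum: 36z^4 - 72z^3 + 98z^2 - 76z + 24


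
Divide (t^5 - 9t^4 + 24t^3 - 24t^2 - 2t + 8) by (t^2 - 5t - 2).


(t^5 - 9t^4 + 24t^3 - 24t^2 - 2t + 8) / (t^2 - 5t - 2)
Step 1: t^3 * (t^2 - 5t - 2) = t^5 - 5t^4 - 2t^3; subtract.
Step 2: -4t^2 * (t^2 - 5t - 2) = -4t^4 + 20t^3 + 8t^2; subtract.
Step 3: 6t * (t^2 - 5t - 2) = 6t^3 - 30t^2 - 12t; subtract.
Step 4: -2 * (t^2 - 5t - 2) = -2t^2 + 10t + 4; subtract.
Quotient: t^3 - 4t^2 + 6t - 2, Remainder: 4


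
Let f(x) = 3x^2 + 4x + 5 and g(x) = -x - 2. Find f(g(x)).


Substitute g(x) into f:
f(g(x)) = 3*(-x - 2)^2 + 4*(-x - 2) + 5
(-x - 2)^2 = x^2 + 4x + 4
Expand and combine: 3x^2 + 8x + 9


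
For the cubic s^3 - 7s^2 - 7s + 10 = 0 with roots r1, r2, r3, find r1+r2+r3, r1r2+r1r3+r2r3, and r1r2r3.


Monic cubic s^3+bs^2+cs+d=0: sum=-b, pairwise sum=c, product=-d.
b=-7, c=-7, d=10
r1+r2+r3 = 7
r1r2+r1r3+r2r3 = -7
r1r2r3 = -10


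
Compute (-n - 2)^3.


Expand (-n - 2)^3 by repeated multiplication:
  (-n - 2)^2 = n^2 + 4n + 4
= -n^3 - 6n^2 - 12n - 8


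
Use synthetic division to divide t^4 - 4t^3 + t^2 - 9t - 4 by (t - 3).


Synthetic division with c = 3. Coefficients: 1, -4, 1, -9, -4
Bring down 1.
  1 * 3 = 3; 3 - 4 = -1
  -1 * 3 = -3; -3 + 1 = -2
  -2 * 3 = -6; -6 - 9 = -15
  -15 * 3 = -45; -45 - 4 = -49
Quotient: t^3 - t^2 - 2t - 15, Remainder: -49


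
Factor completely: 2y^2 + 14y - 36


Roots satisfy r1 + r2 = -b/a = -7 and r1*r2 = c/a = -18.
So r1 = -9, r2 = 2.
2y^2 + 14y - 36 = 2(y - r1)(y - r2) = 2(y + 9)(y - 2)


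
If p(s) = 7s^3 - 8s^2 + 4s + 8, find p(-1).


Using direct substitution:
  7 * (-1)^3 = -7
  -8 * (-1)^2 = -8
  4 * (-1)^1 = -4
  constant: 8
Sum = -7 - 8 - 4 + 8 = -11


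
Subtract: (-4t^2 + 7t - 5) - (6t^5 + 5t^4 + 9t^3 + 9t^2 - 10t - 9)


Distribute the minus sign:
  (-4t^2 + 7t - 5)
- (6t^5 + 5t^4 + 9t^3 + 9t^2 - 10t - 9)
Negate second polynomial: -6t^5 - 5t^4 - 9t^3 - 9t^2 + 10t + 9
Add: -6t^5 - 5t^4 - 9t^3 - 13t^2 + 17t + 4


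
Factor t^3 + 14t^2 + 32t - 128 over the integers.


Try integer roots (divisors of -128). t=-8: p(-8)=0.
Divide out (t + 8): quotient is t^2 + 6t - 16.
Factor the quadratic: (t + 8)(t - 2)
Result: (t + 8)(t + 8)(t - 2)


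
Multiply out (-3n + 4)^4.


Expand (-3n + 4)^4 by repeated multiplication:
  (-3n + 4)^2 = 9n^2 - 24n + 16
  (-3n + 4)^3 = -27n^3 + 108n^2 - 144n + 64
= 81n^4 - 432n^3 + 864n^2 - 768n + 256


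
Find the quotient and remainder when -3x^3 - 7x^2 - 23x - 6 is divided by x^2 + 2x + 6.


(-3x^3 - 7x^2 - 23x - 6) / (x^2 + 2x + 6)
Step 1: -3x * (x^2 + 2x + 6) = -3x^3 - 6x^2 - 18x; subtract.
Step 2: -1 * (x^2 + 2x + 6) = -x^2 - 2x - 6; subtract.
Quotient: -3x - 1, Remainder: -3x


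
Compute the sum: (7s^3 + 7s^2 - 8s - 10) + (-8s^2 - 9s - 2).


Align terms by degree and add:
  7s^3 + 7s^2 - 8s - 10
  -8s^2 - 9s - 2
= 7s^3 - s^2 - 17s - 12


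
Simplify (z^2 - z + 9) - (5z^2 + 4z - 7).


Distribute the minus sign:
  (z^2 - z + 9)
- (5z^2 + 4z - 7)
Negate second polynomial: -5z^2 - 4z + 7
Add: -4z^2 - 5z + 16


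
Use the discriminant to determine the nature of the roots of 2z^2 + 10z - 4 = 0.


D = b^2 - 4ac = (10)^2 - 4(2)(-4) = 100 + 32 = 132
Since D > 0: two distinct irrational roots


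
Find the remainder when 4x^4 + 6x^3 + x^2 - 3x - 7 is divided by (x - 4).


By the Remainder Theorem, the remainder equals p(4):
  4*(4)^4 = 1024
  6*(4)^3 = 384
  1*(4)^2 = 16
  -3*(4)^1 = -12
  constant: -7
Sum: 1024 + 384 + 16 - 12 - 7 = 1405


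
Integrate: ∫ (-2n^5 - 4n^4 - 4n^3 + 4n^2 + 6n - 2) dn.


Reverse power rule on each term:
  ∫ -2n^5 dn = -(1/3)n^6
  ∫ -4n^4 dn = -(4/5)n^5
  ∫ -4n^3 dn = -n^4
  ∫ 4n^2 dn = (4/3)n^3
  ∫ 6n dn = 3n^2
  ∫ -2 dn = -2n
F(n) = -(1/3)n^6 - (4/5)n^5 - n^4 + (4/3)n^3 + 3n^2 - 2n + C


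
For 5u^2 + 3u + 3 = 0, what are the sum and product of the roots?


For au^2+bu+c=0: sum = -b/a, product = c/a.
a=5, b=3, c=3
Sum = -(3)/5 = -3/5
Product = (3)/5 = 3/5


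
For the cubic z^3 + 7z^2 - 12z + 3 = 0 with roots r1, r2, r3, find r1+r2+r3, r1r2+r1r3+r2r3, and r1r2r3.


Monic cubic z^3+bz^2+cz+d=0: sum=-b, pairwise sum=c, product=-d.
b=7, c=-12, d=3
r1+r2+r3 = -7
r1r2+r1r3+r2r3 = -12
r1r2r3 = -3


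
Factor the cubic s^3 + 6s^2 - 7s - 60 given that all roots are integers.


Try integer roots (divisors of -60). s=3: p(3)=0.
Divide out (s - 3): quotient is s^2 + 9s + 20.
Factor the quadratic: (s + 4)(s + 5)
Result: (s - 3)(s + 4)(s + 5)


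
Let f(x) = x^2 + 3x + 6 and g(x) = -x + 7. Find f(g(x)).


Substitute g(x) into f:
f(g(x)) = 1*(-x + 7)^2 + 3*(-x + 7) + 6
(-x + 7)^2 = x^2 - 14x + 49
Expand and combine: x^2 - 17x + 76


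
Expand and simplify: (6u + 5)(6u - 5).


Distribute each term of the first polynomial:
  (6u)(6u - 5) = 36u^2 - 30u
  (5)(6u - 5) = 30u - 25
Sum: 36u^2 - 25


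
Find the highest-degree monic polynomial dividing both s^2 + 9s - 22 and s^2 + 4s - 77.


Factor each:
  s^2 + 9s - 22 = (s + 11)(s - 2)
  s^2 + 4s - 77 = (s + 11)(s - 7)
Common monic factor: s + 11


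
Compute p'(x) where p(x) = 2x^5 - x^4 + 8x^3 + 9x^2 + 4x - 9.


Apply the power rule term by term:
  d/dx(2x^5) = 10x^4
  d/dx(-x^4) = -4x^3
  d/dx(8x^3) = 24x^2
  d/dx(9x^2) = 18x
  d/dx(4x) = 4
  d/dx(-9) = 0
p'(x) = 10x^4 - 4x^3 + 24x^2 + 18x + 4


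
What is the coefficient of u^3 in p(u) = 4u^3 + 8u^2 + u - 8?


Read off the coefficient of u^3: 4


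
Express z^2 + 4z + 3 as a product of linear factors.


Roots satisfy r1 + r2 = -b/a = -4 and r1*r2 = c/a = 3.
So r1 = -3, r2 = -1.
z^2 + 4z + 3 = (z - r1)(z - r2) = (z + 3)(z + 1)


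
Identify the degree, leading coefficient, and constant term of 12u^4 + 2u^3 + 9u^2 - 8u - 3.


Highest power of u is 4, with coefficient 12. Constant term is -3.
Degree = 4, leading coefficient = 12, constant term = -3


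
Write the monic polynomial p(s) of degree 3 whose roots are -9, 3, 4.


p(s) = (s + 9)(s - 3)(s - 4)
Expand: s^3 + 2s^2 - 51s + 108


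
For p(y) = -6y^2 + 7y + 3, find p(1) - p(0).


p(1) = 4
p(0) = 3
p(1) - p(0) = 4 - 3 = 1


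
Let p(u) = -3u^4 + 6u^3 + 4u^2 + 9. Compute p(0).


Using direct substitution:
  -3 * (0)^4 = 0
  6 * (0)^3 = 0
  4 * (0)^2 = 0
  0 * (0)^1 = 0
  constant: 9
Sum = 0 + 0 + 0 + 0 + 9 = 9


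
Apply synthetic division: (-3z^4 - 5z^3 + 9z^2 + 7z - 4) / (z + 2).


Synthetic division with c = -2. Coefficients: -3, -5, 9, 7, -4
Bring down -3.
  -3 * -2 = 6; 6 - 5 = 1
  1 * -2 = -2; -2 + 9 = 7
  7 * -2 = -14; -14 + 7 = -7
  -7 * -2 = 14; 14 - 4 = 10
Quotient: -3z^3 + z^2 + 7z - 7, Remainder: 10


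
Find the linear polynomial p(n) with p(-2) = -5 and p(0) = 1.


p(n) = mn + b. Using p(-2)=-5, p(0)=1:
m = (-5 - 1)/(-2) = -6/-2 = 3
b = -5 - m*(-2) = -5 + 6 = 1
p(n) = 3n + 1


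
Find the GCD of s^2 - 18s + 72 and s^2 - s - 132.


Factor each:
  s^2 - 18s + 72 = (s - 12)(s - 6)
  s^2 - s - 132 = (s - 12)(s + 11)
Common monic factor: s - 12


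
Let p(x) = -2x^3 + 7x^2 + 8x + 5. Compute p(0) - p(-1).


p(0) = 5
p(-1) = 6
p(0) - p(-1) = 5 - 6 = -1


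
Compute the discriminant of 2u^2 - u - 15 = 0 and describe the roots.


D = b^2 - 4ac = (-1)^2 - 4(2)(-15) = 1 + 120 = 121
Since D > 0: two distinct rational roots


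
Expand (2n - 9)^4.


Expand (2n - 9)^4 by repeated multiplication:
  (2n - 9)^2 = 4n^2 - 36n + 81
  (2n - 9)^3 = 8n^3 - 108n^2 + 486n - 729
= 16n^4 - 288n^3 + 1944n^2 - 5832n + 6561


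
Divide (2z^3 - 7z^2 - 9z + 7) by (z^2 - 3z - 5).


(2z^3 - 7z^2 - 9z + 7) / (z^2 - 3z - 5)
Step 1: 2z * (z^2 - 3z - 5) = 2z^3 - 6z^2 - 10z; subtract.
Step 2: -1 * (z^2 - 3z - 5) = -z^2 + 3z + 5; subtract.
Quotient: 2z - 1, Remainder: -2z + 2


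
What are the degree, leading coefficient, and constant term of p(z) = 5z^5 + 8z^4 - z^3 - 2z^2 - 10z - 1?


Highest power of z is 5, with coefficient 5. Constant term is -1.
Degree = 5, leading coefficient = 5, constant term = -1


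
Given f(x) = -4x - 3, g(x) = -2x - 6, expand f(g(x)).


Substitute g(x) into f:
f(g(x)) = -4*(-2x - 6) + (-3)
Expand and combine: 8x + 21


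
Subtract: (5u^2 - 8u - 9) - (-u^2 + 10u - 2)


Distribute the minus sign:
  (5u^2 - 8u - 9)
- (-u^2 + 10u - 2)
Negate second polynomial: u^2 - 10u + 2
Add: 6u^2 - 18u - 7


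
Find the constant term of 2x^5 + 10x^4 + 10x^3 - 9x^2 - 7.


Read off the constant term: -7


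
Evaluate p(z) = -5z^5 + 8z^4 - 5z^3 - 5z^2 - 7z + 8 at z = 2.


Using direct substitution:
  -5 * (2)^5 = -160
  8 * (2)^4 = 128
  -5 * (2)^3 = -40
  -5 * (2)^2 = -20
  -7 * (2)^1 = -14
  constant: 8
Sum = -160 + 128 - 40 - 20 - 14 + 8 = -98


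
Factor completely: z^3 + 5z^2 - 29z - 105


Try integer roots (divisors of -105). z=5: p(5)=0.
Divide out (z - 5): quotient is z^2 + 10z + 21.
Factor the quadratic: (z + 3)(z + 7)
Result: (z - 5)(z + 3)(z + 7)


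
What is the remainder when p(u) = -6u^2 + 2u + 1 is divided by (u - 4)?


By the Remainder Theorem, the remainder equals p(4):
  -6*(4)^2 = -96
  2*(4)^1 = 8
  constant: 1
Sum: -96 + 8 + 1 = -87


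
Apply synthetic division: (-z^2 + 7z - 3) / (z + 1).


Synthetic division with c = -1. Coefficients: -1, 7, -3
Bring down -1.
  -1 * -1 = 1; 1 + 7 = 8
  8 * -1 = -8; -8 - 3 = -11
Quotient: -z + 8, Remainder: -11


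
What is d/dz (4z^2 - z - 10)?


Apply the power rule term by term:
  d/dz(4z^2) = 8z
  d/dz(-z) = -1
  d/dz(-10) = 0
p'(z) = 8z - 1


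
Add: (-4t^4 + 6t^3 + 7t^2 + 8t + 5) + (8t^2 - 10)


Align terms by degree and add:
  -4t^4 + 6t^3 + 7t^2 + 8t + 5
+ 8t^2 - 10
= -4t^4 + 6t^3 + 15t^2 + 8t - 5


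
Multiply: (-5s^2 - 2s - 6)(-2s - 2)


Distribute each term of the first polynomial:
  (-5s^2)(-2s - 2) = 10s^3 + 10s^2
  (-2s)(-2s - 2) = 4s^2 + 4s
  (-6)(-2s - 2) = 12s + 12
Sum: 10s^3 + 14s^2 + 16s + 12


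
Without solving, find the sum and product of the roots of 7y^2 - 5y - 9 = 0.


For ay^2+by+c=0: sum = -b/a, product = c/a.
a=7, b=-5, c=-9
Sum = -(-5)/7 = 5/7
Product = (-9)/7 = -9/7


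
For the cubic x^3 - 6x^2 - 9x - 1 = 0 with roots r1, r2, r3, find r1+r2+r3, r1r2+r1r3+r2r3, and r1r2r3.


Monic cubic x^3+bx^2+cx+d=0: sum=-b, pairwise sum=c, product=-d.
b=-6, c=-9, d=-1
r1+r2+r3 = 6
r1r2+r1r3+r2r3 = -9
r1r2r3 = 1


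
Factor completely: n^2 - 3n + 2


Roots satisfy r1 + r2 = -b/a = 3 and r1*r2 = c/a = 2.
So r1 = 1, r2 = 2.
n^2 - 3n + 2 = (n - r1)(n - r2) = (n - 1)(n - 2)


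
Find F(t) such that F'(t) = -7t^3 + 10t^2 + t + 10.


Reverse power rule on each term:
  ∫ -7t^3 dt = -(7/4)t^4
  ∫ 10t^2 dt = (10/3)t^3
  ∫ t dt = (1/2)t^2
  ∫ 10 dt = 10t
F(t) = -(7/4)t^4 + (10/3)t^3 + (1/2)t^2 + 10t + C


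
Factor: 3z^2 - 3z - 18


Roots satisfy r1 + r2 = -b/a = 1 and r1*r2 = c/a = -6.
So r1 = 3, r2 = -2.
3z^2 - 3z - 18 = 3(z - r1)(z - r2) = 3(z - 3)(z + 2)


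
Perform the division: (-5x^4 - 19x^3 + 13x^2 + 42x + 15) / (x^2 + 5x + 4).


(-5x^4 - 19x^3 + 13x^2 + 42x + 15) / (x^2 + 5x + 4)
Step 1: -5x^2 * (x^2 + 5x + 4) = -5x^4 - 25x^3 - 20x^2; subtract.
Step 2: 6x * (x^2 + 5x + 4) = 6x^3 + 30x^2 + 24x; subtract.
Step 3: 3 * (x^2 + 5x + 4) = 3x^2 + 15x + 12; subtract.
Quotient: -5x^2 + 6x + 3, Remainder: 3x + 3


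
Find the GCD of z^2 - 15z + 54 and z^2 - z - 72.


Factor each:
  z^2 - 15z + 54 = (z - 9)(z - 6)
  z^2 - z - 72 = (z - 9)(z + 8)
Common monic factor: z - 9


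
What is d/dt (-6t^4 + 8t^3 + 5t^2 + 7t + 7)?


Apply the power rule term by term:
  d/dt(-6t^4) = -24t^3
  d/dt(8t^3) = 24t^2
  d/dt(5t^2) = 10t
  d/dt(7t) = 7
  d/dt(7) = 0
p'(t) = -24t^3 + 24t^2 + 10t + 7


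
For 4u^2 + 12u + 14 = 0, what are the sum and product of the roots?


For au^2+bu+c=0: sum = -b/a, product = c/a.
a=4, b=12, c=14
Sum = -(12)/4 = -3
Product = (14)/4 = 7/2


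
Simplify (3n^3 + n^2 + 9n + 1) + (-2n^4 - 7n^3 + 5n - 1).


Align terms by degree and add:
  3n^3 + n^2 + 9n + 1
  -2n^4 - 7n^3 + 5n - 1
= -2n^4 - 4n^3 + n^2 + 14n


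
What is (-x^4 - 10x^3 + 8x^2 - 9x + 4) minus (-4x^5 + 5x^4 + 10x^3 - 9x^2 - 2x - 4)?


Distribute the minus sign:
  (-x^4 - 10x^3 + 8x^2 - 9x + 4)
- (-4x^5 + 5x^4 + 10x^3 - 9x^2 - 2x - 4)
Negate second polynomial: 4x^5 - 5x^4 - 10x^3 + 9x^2 + 2x + 4
Add: 4x^5 - 6x^4 - 20x^3 + 17x^2 - 7x + 8


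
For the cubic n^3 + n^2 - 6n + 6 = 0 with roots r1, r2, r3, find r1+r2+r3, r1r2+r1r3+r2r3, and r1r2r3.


Monic cubic n^3+bn^2+cn+d=0: sum=-b, pairwise sum=c, product=-d.
b=1, c=-6, d=6
r1+r2+r3 = -1
r1r2+r1r3+r2r3 = -6
r1r2r3 = -6


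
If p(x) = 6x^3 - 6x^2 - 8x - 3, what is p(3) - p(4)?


p(3) = 81
p(4) = 253
p(3) - p(4) = 81 - 253 = -172


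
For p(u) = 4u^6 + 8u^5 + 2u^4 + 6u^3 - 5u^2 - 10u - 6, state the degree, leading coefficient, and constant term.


Highest power of u is 6, with coefficient 4. Constant term is -6.
Degree = 6, leading coefficient = 4, constant term = -6


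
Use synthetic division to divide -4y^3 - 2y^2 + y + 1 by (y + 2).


Synthetic division with c = -2. Coefficients: -4, -2, 1, 1
Bring down -4.
  -4 * -2 = 8; 8 - 2 = 6
  6 * -2 = -12; -12 + 1 = -11
  -11 * -2 = 22; 22 + 1 = 23
Quotient: -4y^2 + 6y - 11, Remainder: 23


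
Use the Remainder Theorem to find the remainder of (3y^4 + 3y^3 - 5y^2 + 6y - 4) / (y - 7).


By the Remainder Theorem, the remainder equals p(7):
  3*(7)^4 = 7203
  3*(7)^3 = 1029
  -5*(7)^2 = -245
  6*(7)^1 = 42
  constant: -4
Sum: 7203 + 1029 - 245 + 42 - 4 = 8025


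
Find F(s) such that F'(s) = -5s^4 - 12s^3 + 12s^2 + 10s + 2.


Reverse power rule on each term:
  ∫ -5s^4 ds = -s^5
  ∫ -12s^3 ds = -3s^4
  ∫ 12s^2 ds = 4s^3
  ∫ 10s ds = 5s^2
  ∫ 2 ds = 2s
F(s) = -s^5 - 3s^4 + 4s^3 + 5s^2 + 2s + C


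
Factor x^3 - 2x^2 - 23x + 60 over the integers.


Try integer roots (divisors of 60). x=-5: p(-5)=0.
Divide out (x + 5): quotient is x^2 - 7x + 12.
Factor the quadratic: (x - 3)(x - 4)
Result: (x + 5)(x - 3)(x - 4)


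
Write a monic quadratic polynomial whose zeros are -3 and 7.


p(x) = (x + 3)(x - 7)
Expand: x^2 - 4x - 21


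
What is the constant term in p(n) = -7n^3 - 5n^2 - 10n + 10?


Read off the constant term: 10


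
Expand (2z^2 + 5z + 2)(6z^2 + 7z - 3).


Distribute each term of the first polynomial:
  (2z^2)(6z^2 + 7z - 3) = 12z^4 + 14z^3 - 6z^2
  (5z)(6z^2 + 7z - 3) = 30z^3 + 35z^2 - 15z
  (2)(6z^2 + 7z - 3) = 12z^2 + 14z - 6
Sum: 12z^4 + 44z^3 + 41z^2 - z - 6


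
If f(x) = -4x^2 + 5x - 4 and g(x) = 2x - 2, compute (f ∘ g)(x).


Substitute g(x) into f:
f(g(x)) = -4*(2x - 2)^2 + 5*(2x - 2) + (-4)
(2x - 2)^2 = 4x^2 - 8x + 4
Expand and combine: -16x^2 + 42x - 30


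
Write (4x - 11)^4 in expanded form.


Expand (4x - 11)^4 by repeated multiplication:
  (4x - 11)^2 = 16x^2 - 88x + 121
  (4x - 11)^3 = 64x^3 - 528x^2 + 1452x - 1331
= 256x^4 - 2816x^3 + 11616x^2 - 21296x + 14641


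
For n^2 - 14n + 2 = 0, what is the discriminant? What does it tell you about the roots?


D = b^2 - 4ac = (-14)^2 - 4(1)(2) = 196 - 8 = 188
Since D > 0: two distinct irrational roots


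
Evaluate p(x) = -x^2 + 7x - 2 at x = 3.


Using direct substitution:
  -1 * (3)^2 = -9
  7 * (3)^1 = 21
  constant: -2
Sum = -9 + 21 - 2 = 10


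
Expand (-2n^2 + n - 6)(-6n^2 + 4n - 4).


Distribute each term of the first polynomial:
  (-2n^2)(-6n^2 + 4n - 4) = 12n^4 - 8n^3 + 8n^2
  (n)(-6n^2 + 4n - 4) = -6n^3 + 4n^2 - 4n
  (-6)(-6n^2 + 4n - 4) = 36n^2 - 24n + 24
Sum: 12n^4 - 14n^3 + 48n^2 - 28n + 24


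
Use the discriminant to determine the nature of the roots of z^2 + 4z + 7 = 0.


D = b^2 - 4ac = (4)^2 - 4(1)(7) = 16 - 28 = -12
Since D < 0: two complex conjugate roots (no real roots)


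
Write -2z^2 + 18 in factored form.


Roots satisfy r1 + r2 = -b/a = 0 and r1*r2 = c/a = -9.
So r1 = -3, r2 = 3.
-2z^2 + 18 = -2(z - r1)(z - r2) = -2(z + 3)(z - 3)


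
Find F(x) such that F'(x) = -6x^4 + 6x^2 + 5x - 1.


Reverse power rule on each term:
  ∫ -6x^4 dx = -(6/5)x^5
  ∫ 6x^2 dx = 2x^3
  ∫ 5x dx = (5/2)x^2
  ∫ -1 dx = -x
F(x) = -(6/5)x^5 + 2x^3 + (5/2)x^2 - x + C


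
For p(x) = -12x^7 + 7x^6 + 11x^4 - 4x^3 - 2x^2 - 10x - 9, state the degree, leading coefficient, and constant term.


Highest power of x is 7, with coefficient -12. Constant term is -9.
Degree = 7, leading coefficient = -12, constant term = -9


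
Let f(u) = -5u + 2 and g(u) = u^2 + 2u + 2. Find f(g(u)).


Substitute g(u) into f:
f(g(u)) = -5*(u^2 + 2u + 2) + 2
Expand and combine: -5u^2 - 10u - 8


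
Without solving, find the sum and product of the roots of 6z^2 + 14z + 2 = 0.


For az^2+bz+c=0: sum = -b/a, product = c/a.
a=6, b=14, c=2
Sum = -(14)/6 = -7/3
Product = (2)/6 = 1/3


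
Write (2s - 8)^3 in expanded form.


Expand (2s - 8)^3 by repeated multiplication:
  (2s - 8)^2 = 4s^2 - 32s + 64
= 8s^3 - 96s^2 + 384s - 512


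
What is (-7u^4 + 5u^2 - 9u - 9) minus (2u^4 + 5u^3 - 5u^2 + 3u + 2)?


Distribute the minus sign:
  (-7u^4 + 5u^2 - 9u - 9)
- (2u^4 + 5u^3 - 5u^2 + 3u + 2)
Negate second polynomial: -2u^4 - 5u^3 + 5u^2 - 3u - 2
Add: -9u^4 - 5u^3 + 10u^2 - 12u - 11


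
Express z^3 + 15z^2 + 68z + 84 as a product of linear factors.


Try integer roots (divisors of 84). z=-6: p(-6)=0.
Divide out (z + 6): quotient is z^2 + 9z + 14.
Factor the quadratic: (z + 2)(z + 7)
Result: (z + 6)(z + 2)(z + 7)


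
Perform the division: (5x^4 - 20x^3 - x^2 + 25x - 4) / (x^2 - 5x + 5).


(5x^4 - 20x^3 - x^2 + 25x - 4) / (x^2 - 5x + 5)
Step 1: 5x^2 * (x^2 - 5x + 5) = 5x^4 - 25x^3 + 25x^2; subtract.
Step 2: 5x * (x^2 - 5x + 5) = 5x^3 - 25x^2 + 25x; subtract.
Step 3: -1 * (x^2 - 5x + 5) = -x^2 + 5x - 5; subtract.
Quotient: 5x^2 + 5x - 1, Remainder: -5x + 1


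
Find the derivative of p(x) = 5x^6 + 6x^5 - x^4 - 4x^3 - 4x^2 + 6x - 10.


Apply the power rule term by term:
  d/dx(5x^6) = 30x^5
  d/dx(6x^5) = 30x^4
  d/dx(-x^4) = -4x^3
  d/dx(-4x^3) = -12x^2
  d/dx(-4x^2) = -8x
  d/dx(6x) = 6
  d/dx(-10) = 0
p'(x) = 30x^5 + 30x^4 - 4x^3 - 12x^2 - 8x + 6


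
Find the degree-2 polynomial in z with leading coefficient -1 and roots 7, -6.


p(z) = -(z - 7)(z + 6)
Expand: -z^2 + z + 42


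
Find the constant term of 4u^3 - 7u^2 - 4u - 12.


Read off the constant term: -12


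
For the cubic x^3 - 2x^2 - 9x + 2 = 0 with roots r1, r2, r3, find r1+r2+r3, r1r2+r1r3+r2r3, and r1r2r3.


Monic cubic x^3+bx^2+cx+d=0: sum=-b, pairwise sum=c, product=-d.
b=-2, c=-9, d=2
r1+r2+r3 = 2
r1r2+r1r3+r2r3 = -9
r1r2r3 = -2


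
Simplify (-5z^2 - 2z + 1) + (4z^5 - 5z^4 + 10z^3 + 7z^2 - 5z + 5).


Align terms by degree and add:
  -5z^2 - 2z + 1
+ 4z^5 - 5z^4 + 10z^3 + 7z^2 - 5z + 5
= 4z^5 - 5z^4 + 10z^3 + 2z^2 - 7z + 6


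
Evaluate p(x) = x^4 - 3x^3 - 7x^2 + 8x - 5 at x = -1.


Using direct substitution:
  1 * (-1)^4 = 1
  -3 * (-1)^3 = 3
  -7 * (-1)^2 = -7
  8 * (-1)^1 = -8
  constant: -5
Sum = 1 + 3 - 7 - 8 - 5 = -16


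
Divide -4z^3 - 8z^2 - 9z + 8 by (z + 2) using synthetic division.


Synthetic division with c = -2. Coefficients: -4, -8, -9, 8
Bring down -4.
  -4 * -2 = 8; 8 - 8 = 0
  0 * -2 = 0; 0 - 9 = -9
  -9 * -2 = 18; 18 + 8 = 26
Quotient: -4z^2 - 9, Remainder: 26


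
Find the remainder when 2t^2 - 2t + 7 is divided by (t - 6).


By the Remainder Theorem, the remainder equals p(6):
  2*(6)^2 = 72
  -2*(6)^1 = -12
  constant: 7
Sum: 72 - 12 + 7 = 67


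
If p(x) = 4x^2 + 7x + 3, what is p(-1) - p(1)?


p(-1) = 0
p(1) = 14
p(-1) - p(1) = 0 - 14 = -14


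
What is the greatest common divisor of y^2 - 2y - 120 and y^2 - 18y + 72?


Factor each:
  y^2 - 2y - 120 = (y - 12)(y + 10)
  y^2 - 18y + 72 = (y - 12)(y - 6)
Common monic factor: y - 12


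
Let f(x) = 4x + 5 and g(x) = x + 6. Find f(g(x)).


Substitute g(x) into f:
f(g(x)) = 4*(x + 6) + 5
Expand and combine: 4x + 29


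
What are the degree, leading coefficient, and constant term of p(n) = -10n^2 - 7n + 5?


Highest power of n is 2, with coefficient -10. Constant term is 5.
Degree = 2, leading coefficient = -10, constant term = 5


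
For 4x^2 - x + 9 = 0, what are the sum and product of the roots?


For ax^2+bx+c=0: sum = -b/a, product = c/a.
a=4, b=-1, c=9
Sum = -(-1)/4 = 1/4
Product = (9)/4 = 9/4


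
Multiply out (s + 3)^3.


Expand (s + 3)^3 by repeated multiplication:
  (s + 3)^2 = s^2 + 6s + 9
= s^3 + 9s^2 + 27s + 27


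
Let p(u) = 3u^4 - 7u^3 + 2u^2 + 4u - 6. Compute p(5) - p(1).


p(5) = 1064
p(1) = -4
p(5) - p(1) = 1064 + 4 = 1068


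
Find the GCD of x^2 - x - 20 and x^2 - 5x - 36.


Factor each:
  x^2 - x - 20 = (x + 4)(x - 5)
  x^2 - 5x - 36 = (x + 4)(x - 9)
Common monic factor: x + 4


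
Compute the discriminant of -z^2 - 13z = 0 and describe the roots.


D = b^2 - 4ac = (-13)^2 - 4(-1)(0) = 169 = 169
Since D > 0: two distinct rational roots


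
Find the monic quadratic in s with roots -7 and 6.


p(s) = (s + 7)(s - 6)
Expand: s^2 + s - 42


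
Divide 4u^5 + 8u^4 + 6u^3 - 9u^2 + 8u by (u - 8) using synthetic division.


Synthetic division with c = 8. Coefficients: 4, 8, 6, -9, 8, 0
Bring down 4.
  4 * 8 = 32; 32 + 8 = 40
  40 * 8 = 320; 320 + 6 = 326
  326 * 8 = 2608; 2608 - 9 = 2599
  2599 * 8 = 20792; 20792 + 8 = 20800
  20800 * 8 = 166400; 166400 + 0 = 166400
Quotient: 4u^4 + 40u^3 + 326u^2 + 2599u + 20800, Remainder: 166400


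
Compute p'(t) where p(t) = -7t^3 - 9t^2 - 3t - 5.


Apply the power rule term by term:
  d/dt(-7t^3) = -21t^2
  d/dt(-9t^2) = -18t
  d/dt(-3t) = -3
  d/dt(-5) = 0
p'(t) = -21t^2 - 18t - 3


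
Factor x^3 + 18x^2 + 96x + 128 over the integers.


Try integer roots (divisors of 128). x=-8: p(-8)=0.
Divide out (x + 8): quotient is x^2 + 10x + 16.
Factor the quadratic: (x + 2)(x + 8)
Result: (x + 8)(x + 2)(x + 8)


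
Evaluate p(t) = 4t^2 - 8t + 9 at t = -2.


Using direct substitution:
  4 * (-2)^2 = 16
  -8 * (-2)^1 = 16
  constant: 9
Sum = 16 + 16 + 9 = 41


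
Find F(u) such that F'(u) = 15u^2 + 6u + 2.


Reverse power rule on each term:
  ∫ 15u^2 du = 5u^3
  ∫ 6u du = 3u^2
  ∫ 2 du = 2u
F(u) = 5u^3 + 3u^2 + 2u + C


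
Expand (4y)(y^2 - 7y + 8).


Distribute each term of the first polynomial:
  (4y)(y^2 - 7y + 8) = 4y^3 - 28y^2 + 32y
Sum: 4y^3 - 28y^2 + 32y


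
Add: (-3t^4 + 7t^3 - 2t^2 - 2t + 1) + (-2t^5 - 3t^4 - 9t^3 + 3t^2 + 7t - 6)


Align terms by degree and add:
  -3t^4 + 7t^3 - 2t^2 - 2t + 1
  -2t^5 - 3t^4 - 9t^3 + 3t^2 + 7t - 6
= -2t^5 - 6t^4 - 2t^3 + t^2 + 5t - 5


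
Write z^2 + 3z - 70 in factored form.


Roots satisfy r1 + r2 = -b/a = -3 and r1*r2 = c/a = -70.
So r1 = -10, r2 = 7.
z^2 + 3z - 70 = (z - r1)(z - r2) = (z + 10)(z - 7)


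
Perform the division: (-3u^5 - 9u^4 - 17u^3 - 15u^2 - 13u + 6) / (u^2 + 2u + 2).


(-3u^5 - 9u^4 - 17u^3 - 15u^2 - 13u + 6) / (u^2 + 2u + 2)
Step 1: -3u^3 * (u^2 + 2u + 2) = -3u^5 - 6u^4 - 6u^3; subtract.
Step 2: -3u^2 * (u^2 + 2u + 2) = -3u^4 - 6u^3 - 6u^2; subtract.
Step 3: -5u * (u^2 + 2u + 2) = -5u^3 - 10u^2 - 10u; subtract.
Step 4: 1 * (u^2 + 2u + 2) = u^2 + 2u + 2; subtract.
Quotient: -3u^3 - 3u^2 - 5u + 1, Remainder: -5u + 4


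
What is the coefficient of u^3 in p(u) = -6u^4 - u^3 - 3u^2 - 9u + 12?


Read off the coefficient of u^3: -1


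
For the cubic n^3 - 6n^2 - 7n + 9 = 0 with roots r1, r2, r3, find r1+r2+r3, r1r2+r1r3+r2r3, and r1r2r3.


Monic cubic n^3+bn^2+cn+d=0: sum=-b, pairwise sum=c, product=-d.
b=-6, c=-7, d=9
r1+r2+r3 = 6
r1r2+r1r3+r2r3 = -7
r1r2r3 = -9


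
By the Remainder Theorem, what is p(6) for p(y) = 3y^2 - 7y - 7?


By the Remainder Theorem, the remainder equals p(6):
  3*(6)^2 = 108
  -7*(6)^1 = -42
  constant: -7
Sum: 108 - 42 - 7 = 59


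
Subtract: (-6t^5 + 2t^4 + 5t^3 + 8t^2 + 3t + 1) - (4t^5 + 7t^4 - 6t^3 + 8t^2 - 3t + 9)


Distribute the minus sign:
  (-6t^5 + 2t^4 + 5t^3 + 8t^2 + 3t + 1)
- (4t^5 + 7t^4 - 6t^3 + 8t^2 - 3t + 9)
Negate second polynomial: -4t^5 - 7t^4 + 6t^3 - 8t^2 + 3t - 9
Add: -10t^5 - 5t^4 + 11t^3 + 6t - 8


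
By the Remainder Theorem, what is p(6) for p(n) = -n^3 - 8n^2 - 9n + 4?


By the Remainder Theorem, the remainder equals p(6):
  -1*(6)^3 = -216
  -8*(6)^2 = -288
  -9*(6)^1 = -54
  constant: 4
Sum: -216 - 288 - 54 + 4 = -554


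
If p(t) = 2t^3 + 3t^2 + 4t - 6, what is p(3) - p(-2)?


p(3) = 87
p(-2) = -18
p(3) - p(-2) = 87 + 18 = 105


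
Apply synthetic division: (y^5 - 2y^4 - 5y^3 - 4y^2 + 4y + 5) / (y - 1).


Synthetic division with c = 1. Coefficients: 1, -2, -5, -4, 4, 5
Bring down 1.
  1 * 1 = 1; 1 - 2 = -1
  -1 * 1 = -1; -1 - 5 = -6
  -6 * 1 = -6; -6 - 4 = -10
  -10 * 1 = -10; -10 + 4 = -6
  -6 * 1 = -6; -6 + 5 = -1
Quotient: y^4 - y^3 - 6y^2 - 10y - 6, Remainder: -1


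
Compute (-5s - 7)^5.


Expand (-5s - 7)^5 by repeated multiplication:
  (-5s - 7)^2 = 25s^2 + 70s + 49
  (-5s - 7)^3 = -125s^3 - 525s^2 - 735s - 343
  (-5s - 7)^4 = 625s^4 + 3500s^3 + 7350s^2 + 6860s + 2401
= -3125s^5 - 21875s^4 - 61250s^3 - 85750s^2 - 60025s - 16807


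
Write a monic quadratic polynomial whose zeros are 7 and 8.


p(z) = (z - 7)(z - 8)
Expand: z^2 - 15z + 56


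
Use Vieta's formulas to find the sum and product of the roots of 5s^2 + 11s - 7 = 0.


For as^2+bs+c=0: sum = -b/a, product = c/a.
a=5, b=11, c=-7
Sum = -(11)/5 = -11/5
Product = (-7)/5 = -7/5


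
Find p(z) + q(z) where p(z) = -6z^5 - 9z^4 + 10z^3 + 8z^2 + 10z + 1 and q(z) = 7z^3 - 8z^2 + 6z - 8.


Align terms by degree and add:
  -6z^5 - 9z^4 + 10z^3 + 8z^2 + 10z + 1
+ 7z^3 - 8z^2 + 6z - 8
= -6z^5 - 9z^4 + 17z^3 + 16z - 7


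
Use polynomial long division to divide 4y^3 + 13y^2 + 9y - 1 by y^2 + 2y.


(4y^3 + 13y^2 + 9y - 1) / (y^2 + 2y)
Step 1: 4y * (y^2 + 2y) = 4y^3 + 8y^2; subtract.
Step 2: 5 * (y^2 + 2y) = 5y^2 + 10y; subtract.
Quotient: 4y + 5, Remainder: -y - 1


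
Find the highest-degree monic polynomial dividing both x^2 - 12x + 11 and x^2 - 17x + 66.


Factor each:
  x^2 - 12x + 11 = (x - 11)(x - 1)
  x^2 - 17x + 66 = (x - 11)(x - 6)
Common monic factor: x - 11


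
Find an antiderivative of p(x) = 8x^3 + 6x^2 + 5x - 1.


Reverse power rule on each term:
  ∫ 8x^3 dx = 2x^4
  ∫ 6x^2 dx = 2x^3
  ∫ 5x dx = (5/2)x^2
  ∫ -1 dx = -x
F(x) = 2x^4 + 2x^3 + (5/2)x^2 - x + C


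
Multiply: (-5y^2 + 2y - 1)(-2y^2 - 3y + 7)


Distribute each term of the first polynomial:
  (-5y^2)(-2y^2 - 3y + 7) = 10y^4 + 15y^3 - 35y^2
  (2y)(-2y^2 - 3y + 7) = -4y^3 - 6y^2 + 14y
  (-1)(-2y^2 - 3y + 7) = 2y^2 + 3y - 7
Sum: 10y^4 + 11y^3 - 39y^2 + 17y - 7


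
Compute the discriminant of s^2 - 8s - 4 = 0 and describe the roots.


D = b^2 - 4ac = (-8)^2 - 4(1)(-4) = 64 + 16 = 80
Since D > 0: two distinct irrational roots


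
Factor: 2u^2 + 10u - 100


Roots satisfy r1 + r2 = -b/a = -5 and r1*r2 = c/a = -50.
So r1 = 5, r2 = -10.
2u^2 + 10u - 100 = 2(u - r1)(u - r2) = 2(u - 5)(u + 10)


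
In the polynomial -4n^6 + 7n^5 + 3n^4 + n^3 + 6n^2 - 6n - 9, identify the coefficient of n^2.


Read off the coefficient of n^2: 6


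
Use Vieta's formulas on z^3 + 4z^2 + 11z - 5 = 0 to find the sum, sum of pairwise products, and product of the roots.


Monic cubic z^3+bz^2+cz+d=0: sum=-b, pairwise sum=c, product=-d.
b=4, c=11, d=-5
r1+r2+r3 = -4
r1r2+r1r3+r2r3 = 11
r1r2r3 = 5


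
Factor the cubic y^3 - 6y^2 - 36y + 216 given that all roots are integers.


Try integer roots (divisors of 216). y=6: p(6)=0.
Divide out (y - 6): quotient is y^2 - 36.
Factor the quadratic: (y + 6)(y - 6)
Result: (y - 6)(y + 6)(y - 6)


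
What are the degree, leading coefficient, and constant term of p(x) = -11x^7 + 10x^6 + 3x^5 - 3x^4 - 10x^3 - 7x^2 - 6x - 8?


Highest power of x is 7, with coefficient -11. Constant term is -8.
Degree = 7, leading coefficient = -11, constant term = -8


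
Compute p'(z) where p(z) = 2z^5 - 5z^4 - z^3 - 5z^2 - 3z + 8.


Apply the power rule term by term:
  d/dz(2z^5) = 10z^4
  d/dz(-5z^4) = -20z^3
  d/dz(-z^3) = -3z^2
  d/dz(-5z^2) = -10z
  d/dz(-3z) = -3
  d/dz(8) = 0
p'(z) = 10z^4 - 20z^3 - 3z^2 - 10z - 3


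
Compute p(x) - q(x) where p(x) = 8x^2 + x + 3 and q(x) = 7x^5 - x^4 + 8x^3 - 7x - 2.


Distribute the minus sign:
  (8x^2 + x + 3)
- (7x^5 - x^4 + 8x^3 - 7x - 2)
Negate second polynomial: -7x^5 + x^4 - 8x^3 + 7x + 2
Add: -7x^5 + x^4 - 8x^3 + 8x^2 + 8x + 5


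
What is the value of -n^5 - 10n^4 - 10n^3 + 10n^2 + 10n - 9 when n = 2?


Using direct substitution:
  -1 * (2)^5 = -32
  -10 * (2)^4 = -160
  -10 * (2)^3 = -80
  10 * (2)^2 = 40
  10 * (2)^1 = 20
  constant: -9
Sum = -32 - 160 - 80 + 40 + 20 - 9 = -221


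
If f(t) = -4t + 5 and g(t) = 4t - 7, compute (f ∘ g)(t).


Substitute g(t) into f:
f(g(t)) = -4*(4t - 7) + 5
Expand and combine: -16t + 33


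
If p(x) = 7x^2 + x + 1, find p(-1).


Using direct substitution:
  7 * (-1)^2 = 7
  1 * (-1)^1 = -1
  constant: 1
Sum = 7 - 1 + 1 = 7


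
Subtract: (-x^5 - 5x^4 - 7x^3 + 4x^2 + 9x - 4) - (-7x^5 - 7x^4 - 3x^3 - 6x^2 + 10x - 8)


Distribute the minus sign:
  (-x^5 - 5x^4 - 7x^3 + 4x^2 + 9x - 4)
- (-7x^5 - 7x^4 - 3x^3 - 6x^2 + 10x - 8)
Negate second polynomial: 7x^5 + 7x^4 + 3x^3 + 6x^2 - 10x + 8
Add: 6x^5 + 2x^4 - 4x^3 + 10x^2 - x + 4


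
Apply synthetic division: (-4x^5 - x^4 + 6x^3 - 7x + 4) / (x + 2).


Synthetic division with c = -2. Coefficients: -4, -1, 6, 0, -7, 4
Bring down -4.
  -4 * -2 = 8; 8 - 1 = 7
  7 * -2 = -14; -14 + 6 = -8
  -8 * -2 = 16; 16 + 0 = 16
  16 * -2 = -32; -32 - 7 = -39
  -39 * -2 = 78; 78 + 4 = 82
Quotient: -4x^4 + 7x^3 - 8x^2 + 16x - 39, Remainder: 82


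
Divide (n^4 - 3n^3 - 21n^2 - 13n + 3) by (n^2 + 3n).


(n^4 - 3n^3 - 21n^2 - 13n + 3) / (n^2 + 3n)
Step 1: n^2 * (n^2 + 3n) = n^4 + 3n^3; subtract.
Step 2: -6n * (n^2 + 3n) = -6n^3 - 18n^2; subtract.
Step 3: -3 * (n^2 + 3n) = -3n^2 - 9n; subtract.
Quotient: n^2 - 6n - 3, Remainder: -4n + 3


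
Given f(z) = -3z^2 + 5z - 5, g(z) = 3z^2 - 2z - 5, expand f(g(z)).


Substitute g(z) into f:
f(g(z)) = -3*(3z^2 - 2z - 5)^2 + 5*(3z^2 - 2z - 5) + (-5)
(3z^2 - 2z - 5)^2 = 9z^4 - 12z^3 - 26z^2 + 20z + 25
Expand and combine: -27z^4 + 36z^3 + 93z^2 - 70z - 105


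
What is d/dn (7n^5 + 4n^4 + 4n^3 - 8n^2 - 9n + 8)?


Apply the power rule term by term:
  d/dn(7n^5) = 35n^4
  d/dn(4n^4) = 16n^3
  d/dn(4n^3) = 12n^2
  d/dn(-8n^2) = -16n
  d/dn(-9n) = -9
  d/dn(8) = 0
p'(n) = 35n^4 + 16n^3 + 12n^2 - 16n - 9


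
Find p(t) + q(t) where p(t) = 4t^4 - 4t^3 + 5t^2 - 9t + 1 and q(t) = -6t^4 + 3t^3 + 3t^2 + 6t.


Align terms by degree and add:
  4t^4 - 4t^3 + 5t^2 - 9t + 1
  -6t^4 + 3t^3 + 3t^2 + 6t
= -2t^4 - t^3 + 8t^2 - 3t + 1


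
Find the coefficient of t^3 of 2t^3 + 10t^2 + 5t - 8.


Read off the coefficient of t^3: 2


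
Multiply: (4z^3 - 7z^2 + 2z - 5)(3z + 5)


Distribute each term of the first polynomial:
  (4z^3)(3z + 5) = 12z^4 + 20z^3
  (-7z^2)(3z + 5) = -21z^3 - 35z^2
  (2z)(3z + 5) = 6z^2 + 10z
  (-5)(3z + 5) = -15z - 25
Sum: 12z^4 - z^3 - 29z^2 - 5z - 25


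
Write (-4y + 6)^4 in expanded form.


Expand (-4y + 6)^4 by repeated multiplication:
  (-4y + 6)^2 = 16y^2 - 48y + 36
  (-4y + 6)^3 = -64y^3 + 288y^2 - 432y + 216
= 256y^4 - 1536y^3 + 3456y^2 - 3456y + 1296


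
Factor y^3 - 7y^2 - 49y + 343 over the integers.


Try integer roots (divisors of 343). y=7: p(7)=0.
Divide out (y - 7): quotient is y^2 - 49.
Factor the quadratic: (y + 7)(y - 7)
Result: (y - 7)(y + 7)(y - 7)


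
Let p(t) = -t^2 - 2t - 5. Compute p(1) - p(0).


p(1) = -8
p(0) = -5
p(1) - p(0) = -8 + 5 = -3


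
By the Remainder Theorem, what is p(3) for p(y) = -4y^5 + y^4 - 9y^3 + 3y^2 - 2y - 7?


By the Remainder Theorem, the remainder equals p(3):
  -4*(3)^5 = -972
  1*(3)^4 = 81
  -9*(3)^3 = -243
  3*(3)^2 = 27
  -2*(3)^1 = -6
  constant: -7
Sum: -972 + 81 - 243 + 27 - 6 - 7 = -1120


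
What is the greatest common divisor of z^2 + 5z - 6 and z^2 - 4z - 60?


Factor each:
  z^2 + 5z - 6 = (z + 6)(z - 1)
  z^2 - 4z - 60 = (z + 6)(z - 10)
Common monic factor: z + 6


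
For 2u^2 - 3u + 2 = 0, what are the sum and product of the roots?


For au^2+bu+c=0: sum = -b/a, product = c/a.
a=2, b=-3, c=2
Sum = -(-3)/2 = 3/2
Product = (2)/2 = 1


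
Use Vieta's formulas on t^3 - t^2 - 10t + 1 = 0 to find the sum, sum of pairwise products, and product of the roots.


Monic cubic t^3+bt^2+ct+d=0: sum=-b, pairwise sum=c, product=-d.
b=-1, c=-10, d=1
r1+r2+r3 = 1
r1r2+r1r3+r2r3 = -10
r1r2r3 = -1


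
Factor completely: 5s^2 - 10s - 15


Roots satisfy r1 + r2 = -b/a = 2 and r1*r2 = c/a = -3.
So r1 = -1, r2 = 3.
5s^2 - 10s - 15 = 5(s - r1)(s - r2) = 5(s + 1)(s - 3)


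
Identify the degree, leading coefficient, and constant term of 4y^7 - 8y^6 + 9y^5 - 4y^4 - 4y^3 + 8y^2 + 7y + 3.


Highest power of y is 7, with coefficient 4. Constant term is 3.
Degree = 7, leading coefficient = 4, constant term = 3


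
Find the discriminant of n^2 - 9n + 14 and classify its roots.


D = b^2 - 4ac = (-9)^2 - 4(1)(14) = 81 - 56 = 25
Since D > 0: two distinct rational roots


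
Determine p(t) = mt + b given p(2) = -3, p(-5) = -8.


p(t) = mt + b. Using p(2)=-3, p(-5)=-8:
m = (-3 + 8)/(2 + 5) = 5/7 = 5/7
b = -3 - m*(2) = -3 - 10/7 = -31/7
p(t) = (5/7)t - (31/7)


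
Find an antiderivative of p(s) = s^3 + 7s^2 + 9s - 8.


Reverse power rule on each term:
  ∫ s^3 ds = (1/4)s^4
  ∫ 7s^2 ds = (7/3)s^3
  ∫ 9s ds = (9/2)s^2
  ∫ -8 ds = -8s
F(s) = (1/4)s^4 + (7/3)s^3 + (9/2)s^2 - 8s + C


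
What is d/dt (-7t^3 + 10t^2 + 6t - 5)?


Apply the power rule term by term:
  d/dt(-7t^3) = -21t^2
  d/dt(10t^2) = 20t
  d/dt(6t) = 6
  d/dt(-5) = 0
p'(t) = -21t^2 + 20t + 6


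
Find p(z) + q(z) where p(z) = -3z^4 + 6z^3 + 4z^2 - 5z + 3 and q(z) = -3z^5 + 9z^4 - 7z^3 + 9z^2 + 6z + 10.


Align terms by degree and add:
  -3z^4 + 6z^3 + 4z^2 - 5z + 3
  -3z^5 + 9z^4 - 7z^3 + 9z^2 + 6z + 10
= -3z^5 + 6z^4 - z^3 + 13z^2 + z + 13


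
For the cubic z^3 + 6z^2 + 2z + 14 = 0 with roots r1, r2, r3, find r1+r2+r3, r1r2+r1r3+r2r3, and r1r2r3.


Monic cubic z^3+bz^2+cz+d=0: sum=-b, pairwise sum=c, product=-d.
b=6, c=2, d=14
r1+r2+r3 = -6
r1r2+r1r3+r2r3 = 2
r1r2r3 = -14


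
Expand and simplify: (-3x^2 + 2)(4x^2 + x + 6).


Distribute each term of the first polynomial:
  (-3x^2)(4x^2 + x + 6) = -12x^4 - 3x^3 - 18x^2
  (2)(4x^2 + x + 6) = 8x^2 + 2x + 12
Sum: -12x^4 - 3x^3 - 10x^2 + 2x + 12


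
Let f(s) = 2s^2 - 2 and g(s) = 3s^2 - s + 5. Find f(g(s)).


Substitute g(s) into f:
f(g(s)) = 2*(3s^2 - s + 5)^2 + (-2)
(3s^2 - s + 5)^2 = 9s^4 - 6s^3 + 31s^2 - 10s + 25
Expand and combine: 18s^4 - 12s^3 + 62s^2 - 20s + 48


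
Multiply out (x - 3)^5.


Expand (x - 3)^5 by repeated multiplication:
  (x - 3)^2 = x^2 - 6x + 9
  (x - 3)^3 = x^3 - 9x^2 + 27x - 27
  (x - 3)^4 = x^4 - 12x^3 + 54x^2 - 108x + 81
= x^5 - 15x^4 + 90x^3 - 270x^2 + 405x - 243


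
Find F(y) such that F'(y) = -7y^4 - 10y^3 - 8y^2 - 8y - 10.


Reverse power rule on each term:
  ∫ -7y^4 dy = -(7/5)y^5
  ∫ -10y^3 dy = -(5/2)y^4
  ∫ -8y^2 dy = -(8/3)y^3
  ∫ -8y dy = -4y^2
  ∫ -10 dy = -10y
F(y) = -(7/5)y^5 - (5/2)y^4 - (8/3)y^3 - 4y^2 - 10y + C


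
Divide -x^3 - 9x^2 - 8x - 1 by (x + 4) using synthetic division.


Synthetic division with c = -4. Coefficients: -1, -9, -8, -1
Bring down -1.
  -1 * -4 = 4; 4 - 9 = -5
  -5 * -4 = 20; 20 - 8 = 12
  12 * -4 = -48; -48 - 1 = -49
Quotient: -x^2 - 5x + 12, Remainder: -49


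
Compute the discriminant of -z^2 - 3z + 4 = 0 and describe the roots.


D = b^2 - 4ac = (-3)^2 - 4(-1)(4) = 9 + 16 = 25
Since D > 0: two distinct rational roots


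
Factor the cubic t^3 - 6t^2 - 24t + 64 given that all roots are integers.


Try integer roots (divisors of 64). t=-4: p(-4)=0.
Divide out (t + 4): quotient is t^2 - 10t + 16.
Factor the quadratic: (t - 8)(t - 2)
Result: (t + 4)(t - 8)(t - 2)


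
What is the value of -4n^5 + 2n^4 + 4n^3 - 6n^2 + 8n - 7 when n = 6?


Using direct substitution:
  -4 * (6)^5 = -31104
  2 * (6)^4 = 2592
  4 * (6)^3 = 864
  -6 * (6)^2 = -216
  8 * (6)^1 = 48
  constant: -7
Sum = -31104 + 2592 + 864 - 216 + 48 - 7 = -27823


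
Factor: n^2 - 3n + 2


Roots satisfy r1 + r2 = -b/a = 3 and r1*r2 = c/a = 2.
So r1 = 2, r2 = 1.
n^2 - 3n + 2 = (n - r1)(n - r2) = (n - 2)(n - 1)


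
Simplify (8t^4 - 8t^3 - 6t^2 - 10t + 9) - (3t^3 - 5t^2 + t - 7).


Distribute the minus sign:
  (8t^4 - 8t^3 - 6t^2 - 10t + 9)
- (3t^3 - 5t^2 + t - 7)
Negate second polynomial: -3t^3 + 5t^2 - t + 7
Add: 8t^4 - 11t^3 - t^2 - 11t + 16


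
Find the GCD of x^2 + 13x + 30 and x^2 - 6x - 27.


Factor each:
  x^2 + 13x + 30 = (x + 3)(x + 10)
  x^2 - 6x - 27 = (x + 3)(x - 9)
Common monic factor: x + 3


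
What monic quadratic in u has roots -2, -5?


p(u) = (u + 2)(u + 5)
Expand: u^2 + 7u + 10


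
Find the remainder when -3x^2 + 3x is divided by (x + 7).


By the Remainder Theorem, the remainder equals p(-7):
  -3*(-7)^2 = -147
  3*(-7)^1 = -21
  constant: 0
Sum: -147 - 21 + 0 = -168


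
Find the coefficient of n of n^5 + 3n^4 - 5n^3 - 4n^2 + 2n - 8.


Read off the coefficient of n: 2
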